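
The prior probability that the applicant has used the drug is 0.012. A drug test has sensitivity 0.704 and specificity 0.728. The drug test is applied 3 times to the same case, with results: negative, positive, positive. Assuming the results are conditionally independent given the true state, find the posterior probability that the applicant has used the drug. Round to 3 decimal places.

Posterior P(H) ≈ 0.032

Let H be the event that the applicant has used the drug; start with P(H) = 0.012. P('positive'|H) = 0.704, P('positive'|¬H) = 0.272.
Update on result 1 ('negative'): P(H) ← 0.296·0.0120 / (0.296·0.0120 + 0.728·0.9880) = 0.0035520/0.72282 = 0.0049.
Update on result 2 ('positive'): P(H) ← 0.704·0.0049 / (0.704·0.0049 + 0.272·0.9951) = 0.0034595/0.27412 = 0.0126.
Update on result 3 ('positive'): P(H) ← 0.704·0.0126 / (0.704·0.0126 + 0.272·0.9874) = 0.0088847/0.27745 = 0.0320.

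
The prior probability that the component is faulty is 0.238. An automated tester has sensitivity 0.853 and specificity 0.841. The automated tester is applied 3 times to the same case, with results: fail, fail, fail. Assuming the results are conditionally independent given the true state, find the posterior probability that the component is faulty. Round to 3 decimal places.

Posterior P(H) ≈ 0.980

With H the event that the component is faulty, the joint likelihood of the observed sequence is P(data|H) = 0.853·0.853·0.853 = 0.62065 and P(data|¬H) = 0.159·0.159·0.159 = 0.0040197.
Bayes: P(H|data) = 0.238·0.62065 / (0.238·0.62065 + 0.762·0.0040197) = 0.14771/0.15078 = 0.9797.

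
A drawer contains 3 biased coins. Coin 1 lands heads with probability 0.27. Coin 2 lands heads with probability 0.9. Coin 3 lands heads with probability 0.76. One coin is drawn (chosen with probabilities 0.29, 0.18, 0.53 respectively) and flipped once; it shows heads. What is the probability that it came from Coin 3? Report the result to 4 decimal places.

Posterior probability ≈ 0.6263

P(heads|C1) = 0.27; P(heads|C2) = 0.9; P(heads|C3) = 0.76.
Prior × likelihood for each source: 0.29·0.27=0.07830, 0.18·0.9=0.1620, 0.53·0.76=0.4028. Summing gives P(heads) = 0.64310.
P(Coin 3 | heads) = 0.4028 / 0.64310 = 0.6263.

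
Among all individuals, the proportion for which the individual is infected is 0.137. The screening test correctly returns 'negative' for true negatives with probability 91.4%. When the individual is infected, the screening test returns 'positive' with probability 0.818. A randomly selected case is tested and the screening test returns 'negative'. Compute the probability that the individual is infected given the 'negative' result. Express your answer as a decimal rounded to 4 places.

Write H for 'the individual is infected'. Prior odds H:¬H = 0.137/0.863 = 0.15875. For the 'negative' outcome, the likelihood ratio is 0.182/0.914 = 0.19912.
Posterior odds = 0.15875 × 0.19912 = 0.031611, so P(H|E) = 0.031611/(1+0.031611) = 0.0306.

P(H | E) ≈ 0.0306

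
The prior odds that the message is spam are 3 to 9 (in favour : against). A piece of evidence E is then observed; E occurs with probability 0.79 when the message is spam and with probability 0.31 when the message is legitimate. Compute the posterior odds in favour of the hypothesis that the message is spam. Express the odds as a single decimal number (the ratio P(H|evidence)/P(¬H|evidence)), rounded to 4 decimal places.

Posterior odds ≈ 0.8495

Prior odds = 3/9 = 0.33333.
Likelihood ratio for E = 0.79/0.31 = 2.5484.
Posterior odds = prior odds × LR = 0.84946.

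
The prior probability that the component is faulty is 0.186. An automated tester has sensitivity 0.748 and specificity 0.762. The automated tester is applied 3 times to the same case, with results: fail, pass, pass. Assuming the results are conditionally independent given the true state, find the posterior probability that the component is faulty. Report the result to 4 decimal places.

Let H be the event that the component is faulty; start with P(H) = 0.186. P('fail'|H) = 0.748, P('fail'|¬H) = 0.238.
Update on result 1 ('fail'): P(H) ← 0.748·0.1860 / (0.748·0.1860 + 0.238·0.8140) = 0.13913/0.33286 = 0.4180.
Update on result 2 ('pass'): P(H) ← 0.252·0.4180 / (0.252·0.4180 + 0.762·0.5820) = 0.10533/0.54883 = 0.1919.
Update on result 3 ('pass'): P(H) ← 0.252·0.1919 / (0.252·0.1919 + 0.762·0.8081) = 0.048363/0.66412 = 0.0728.

Posterior P(H) ≈ 0.0728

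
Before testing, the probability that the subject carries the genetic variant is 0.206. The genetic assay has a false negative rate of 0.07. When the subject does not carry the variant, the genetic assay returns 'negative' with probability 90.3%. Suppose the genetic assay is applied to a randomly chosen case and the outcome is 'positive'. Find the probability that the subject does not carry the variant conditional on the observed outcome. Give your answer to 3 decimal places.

Let H be the event that the subject carries the genetic variant. P(H) = 0.206, so P(¬H) = 0.794. With E the 'positive' result, P(E|H) = 0.93 and P(E|¬H) = 0.097.
P(E) = 0.93·0.206 + 0.097·0.794 = 0.19158 + 0.077018 = 0.26860.
By Bayes' theorem, P(H|E) = 0.19158 / 0.26860 = 0.713. Hence P(¬H|E) = 1 − 0.713 = 0.287.

P(¬H | E) ≈ 0.287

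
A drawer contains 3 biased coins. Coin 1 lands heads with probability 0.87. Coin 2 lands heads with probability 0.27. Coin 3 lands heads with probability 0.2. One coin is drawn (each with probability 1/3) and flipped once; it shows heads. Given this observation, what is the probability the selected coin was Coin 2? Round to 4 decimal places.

Posterior probability ≈ 0.2015

Tabulate prior·likelihood by source: [1] prior 0.333333, lik 0.87, product 0.2900; [2] prior 0.333333, lik 0.27, product 0.09000; [3] prior 0.333333, lik 0.2, product 0.06667.
Normalizing constant = 0.44667; the posterior for Coin 2 is its product over the sum, 0.09000/0.44667 = 0.2015.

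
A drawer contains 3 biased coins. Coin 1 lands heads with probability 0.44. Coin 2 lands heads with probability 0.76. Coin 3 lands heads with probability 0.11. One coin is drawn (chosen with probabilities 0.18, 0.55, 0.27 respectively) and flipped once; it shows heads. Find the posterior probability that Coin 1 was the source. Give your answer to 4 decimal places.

P(heads|C1) = 0.44; P(heads|C2) = 0.76; P(heads|C3) = 0.11.
Prior × likelihood for each source: 0.18·0.44=0.07920, 0.55·0.76=0.4180, 0.27·0.11=0.02970. Summing gives P(heads) = 0.52690.
P(Coin 1 | heads) = 0.07920 / 0.52690 = 0.1503.

Posterior probability ≈ 0.1503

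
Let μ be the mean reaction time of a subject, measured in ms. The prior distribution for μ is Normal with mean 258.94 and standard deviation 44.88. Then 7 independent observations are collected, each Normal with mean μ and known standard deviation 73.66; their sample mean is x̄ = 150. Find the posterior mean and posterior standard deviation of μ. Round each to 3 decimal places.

Prior precision 1/τ₀² = 1/44.88² = 0.00049647; data precision n/σ² = 7/73.66² = 0.00129013.
Posterior precision = 0.00049647 + 0.00129013 = 0.00178660, giving posterior SD = 1/√0.00178660 = 23.658.
Posterior mean = (0.00049647·258.94 + 0.00129013·150) / 0.00178660 = 180.273.

Posterior mean ≈ 180.273; posterior SD ≈ 23.658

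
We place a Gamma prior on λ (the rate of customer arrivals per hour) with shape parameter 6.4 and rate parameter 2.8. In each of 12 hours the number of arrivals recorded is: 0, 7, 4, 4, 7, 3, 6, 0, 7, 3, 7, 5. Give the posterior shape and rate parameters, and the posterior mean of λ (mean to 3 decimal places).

Posterior: Gamma(shape=59.4, rate=14.8); mean ≈ 4.014

Total count ∑xᵢ = 53 over n = 12 hours.
Gamma is conjugate to the Poisson likelihood: posterior is Gamma(shape = 6.4+53 = 59.4, rate = 2.8+12 = 14.8).
E[λ | data] = 59.4/14.8 = 4.014.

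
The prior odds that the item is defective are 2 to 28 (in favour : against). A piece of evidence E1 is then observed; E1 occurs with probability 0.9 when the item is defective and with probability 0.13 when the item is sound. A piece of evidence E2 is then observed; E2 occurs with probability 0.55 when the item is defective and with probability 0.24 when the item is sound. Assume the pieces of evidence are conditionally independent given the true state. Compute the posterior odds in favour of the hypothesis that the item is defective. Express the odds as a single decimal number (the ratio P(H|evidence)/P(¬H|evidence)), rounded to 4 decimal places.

Prior odds = 2/28 = 0.071429. In log-odds, ln(0.071429) = -2.6391.
Add log likelihood ratios: ln(6.9231) + ln(2.2917) = 2.7641.
Posterior log-odds = 0.12508, so posterior odds = exp(0.12508) = 1.1332.

Posterior odds ≈ 1.1332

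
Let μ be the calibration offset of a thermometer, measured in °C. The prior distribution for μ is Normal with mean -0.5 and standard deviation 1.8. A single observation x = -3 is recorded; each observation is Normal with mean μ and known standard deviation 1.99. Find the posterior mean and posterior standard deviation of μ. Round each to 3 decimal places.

With known σ, the Normal prior is conjugate. Weight on the data is w = (n/σ²)/(n/σ² + 1/τ₀²) = 0.252519/(0.252519+0.308642) = 0.44999.
Posterior mean = w·x̄ + (1−w)·μ₀ = 0.44999·-3 + 0.55001·-0.5 = -1.625. Posterior variance = 1/(0.252519+0.308642) = 1.78202, so SD = 1.335.

Posterior mean ≈ -1.625; posterior SD ≈ 1.335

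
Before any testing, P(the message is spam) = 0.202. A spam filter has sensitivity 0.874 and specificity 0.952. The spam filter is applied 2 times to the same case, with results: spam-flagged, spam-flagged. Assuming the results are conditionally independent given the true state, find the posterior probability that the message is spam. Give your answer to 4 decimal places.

With H the event that the message is spam, the joint likelihood of the observed sequence is P(data|H) = 0.874·0.874 = 0.76388 and P(data|¬H) = 0.048·0.048 = 0.0023040.
Bayes: P(H|data) = 0.202·0.76388 / (0.202·0.76388 + 0.798·0.0023040) = 0.15430/0.15614 = 0.9882.

Posterior P(H) ≈ 0.9882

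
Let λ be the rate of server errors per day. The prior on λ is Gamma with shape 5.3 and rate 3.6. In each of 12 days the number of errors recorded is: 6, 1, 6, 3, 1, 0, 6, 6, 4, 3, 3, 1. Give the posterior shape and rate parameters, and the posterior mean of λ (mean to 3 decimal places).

Posterior: Gamma(shape=45.3, rate=15.6); mean ≈ 2.904

The Poisson likelihood adds the total count to the shape and the number of exposure periods to the rate. Here ∑xᵢ = 40 and n = 12, so shape 5.3→45.3 and rate 3.6→15.6.
E[λ | data] = 45.3/15.6 = 2.904.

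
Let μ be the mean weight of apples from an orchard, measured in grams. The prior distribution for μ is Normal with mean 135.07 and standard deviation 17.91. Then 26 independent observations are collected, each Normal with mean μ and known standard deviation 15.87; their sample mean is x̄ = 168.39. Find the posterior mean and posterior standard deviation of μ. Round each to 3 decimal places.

Posterior mean ≈ 167.413; posterior SD ≈ 3.066

Prior precision 1/τ₀² = 1/17.91² = 0.00311752; data precision n/σ² = 26/15.87² = 0.103233.
Posterior precision = 0.00311752 + 0.103233 = 0.106351, giving posterior SD = 1/√0.106351 = 3.066.
Posterior mean = (0.00311752·135.07 + 0.103233·168.39) / 0.106351 = 167.413.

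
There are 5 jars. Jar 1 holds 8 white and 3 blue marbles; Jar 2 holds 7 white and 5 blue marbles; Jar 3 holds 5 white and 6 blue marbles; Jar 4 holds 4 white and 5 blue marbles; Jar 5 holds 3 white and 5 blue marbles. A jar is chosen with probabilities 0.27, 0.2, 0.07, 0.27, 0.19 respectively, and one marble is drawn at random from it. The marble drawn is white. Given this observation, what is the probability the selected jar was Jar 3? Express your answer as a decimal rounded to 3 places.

Posterior probability ≈ 0.059

Tabulate prior·likelihood by source: [1] prior 0.27, lik 0.7273, product 0.1964; [2] prior 0.2, lik 0.5833, product 0.1167; [3] prior 0.07, lik 0.4545, product 0.03182; [4] prior 0.27, lik 0.4444, product 0.1200; [5] prior 0.19, lik 0.375, product 0.07125.
Normalizing constant = 0.53610; the posterior for Jar 3 is its product over the sum, 0.03182/0.53610 = 0.059.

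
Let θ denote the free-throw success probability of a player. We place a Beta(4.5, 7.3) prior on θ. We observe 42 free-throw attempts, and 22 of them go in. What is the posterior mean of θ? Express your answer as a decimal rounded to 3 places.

Posterior mean ≈ 0.493

The binomial likelihood is conjugate to the Beta prior: with 22 successes and 20 failures, the posterior is Beta(4.5+22, 7.3+20) = Beta(26.5, 27.3).
E[θ | data] = 26.5/(26.5+27.3) = 0.493.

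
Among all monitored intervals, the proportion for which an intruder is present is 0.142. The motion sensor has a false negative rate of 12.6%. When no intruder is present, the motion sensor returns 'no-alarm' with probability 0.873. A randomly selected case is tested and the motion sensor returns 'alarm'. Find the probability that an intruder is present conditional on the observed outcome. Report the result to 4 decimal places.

P(H | E) ≈ 0.5325

Write H for 'an intruder is present'. Prior odds H:¬H = 0.142/0.858 = 0.16550. For the 'alarm' outcome, the likelihood ratio is 0.874/0.127 = 6.8819.
Posterior odds = 0.16550 × 6.8819 = 1.1390, so P(H|E) = 1.1390/(1+1.1390) = 0.5325.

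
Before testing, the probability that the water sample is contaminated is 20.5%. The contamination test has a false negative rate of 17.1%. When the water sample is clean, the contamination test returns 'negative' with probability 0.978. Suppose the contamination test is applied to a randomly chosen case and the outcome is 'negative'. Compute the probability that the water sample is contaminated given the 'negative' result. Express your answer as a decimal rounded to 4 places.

Write H for 'the water sample is contaminated'. Prior odds H:¬H = 0.205/0.795 = 0.25786. For the 'negative' outcome, the likelihood ratio is 0.171/0.978 = 0.17485.
Posterior odds = 0.25786 × 0.17485 = 0.045086, so P(H|E) = 0.045086/(1+0.045086) = 0.0431.

P(H | E) ≈ 0.0431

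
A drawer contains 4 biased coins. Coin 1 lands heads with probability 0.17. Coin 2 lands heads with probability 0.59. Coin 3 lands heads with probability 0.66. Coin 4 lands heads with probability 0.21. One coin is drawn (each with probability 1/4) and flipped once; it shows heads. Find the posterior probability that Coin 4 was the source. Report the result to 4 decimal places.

Tabulate prior·likelihood by source: [1] prior 0.25, lik 0.17, product 0.04250; [2] prior 0.25, lik 0.59, product 0.1475; [3] prior 0.25, lik 0.66, product 0.1650; [4] prior 0.25, lik 0.21, product 0.05250.
Normalizing constant = 0.40750; the posterior for Coin 4 is its product over the sum, 0.05250/0.40750 = 0.1288.

Posterior probability ≈ 0.1288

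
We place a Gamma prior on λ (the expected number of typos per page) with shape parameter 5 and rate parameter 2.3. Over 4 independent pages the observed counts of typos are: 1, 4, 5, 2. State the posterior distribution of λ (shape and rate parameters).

Total count ∑xᵢ = 12 over n = 4 pages.
Gamma is conjugate to the Poisson likelihood: posterior is Gamma(shape = 5+12 = 17, rate = 2.3+4 = 6.3).

Posterior: Gamma(shape=17, rate=6.3)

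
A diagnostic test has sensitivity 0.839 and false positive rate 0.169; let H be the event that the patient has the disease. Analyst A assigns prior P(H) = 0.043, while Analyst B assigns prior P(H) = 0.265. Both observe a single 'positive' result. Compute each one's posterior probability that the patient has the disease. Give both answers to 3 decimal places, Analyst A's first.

Analyst A: 0.182; Analyst B: 0.642

The likelihood ratio for a 'positive' result is 0.839/0.169 = 4.9645.
Analyst A: prior odds 0.043/0.957 = 0.044932; posterior odds 0.22307; posterior probability 0.182.
Analyst B: prior odds 0.265/0.735 = 0.36054; posterior odds 1.7899; posterior probability 0.642.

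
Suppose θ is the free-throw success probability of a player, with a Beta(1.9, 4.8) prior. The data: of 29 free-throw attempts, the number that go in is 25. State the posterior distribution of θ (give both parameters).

The binomial likelihood is conjugate to the Beta prior: with 25 successes and 4 failures, the posterior is Beta(1.9+25, 4.8+4) = Beta(26.9, 8.8).

Posterior: Beta(26.9, 8.8)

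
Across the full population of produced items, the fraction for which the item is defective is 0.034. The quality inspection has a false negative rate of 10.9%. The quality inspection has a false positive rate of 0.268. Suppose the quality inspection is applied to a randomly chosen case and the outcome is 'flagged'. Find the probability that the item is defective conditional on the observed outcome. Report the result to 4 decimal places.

Write H for 'the item is defective'. Prior odds H:¬H = 0.034/0.966 = 0.035197. For the 'flagged' outcome, the likelihood ratio is 0.891/0.268 = 3.3246.
Posterior odds = 0.035197 × 3.3246 = 0.11702, so P(H|E) = 0.11702/(1+0.11702) = 0.1048.

P(H | E) ≈ 0.1048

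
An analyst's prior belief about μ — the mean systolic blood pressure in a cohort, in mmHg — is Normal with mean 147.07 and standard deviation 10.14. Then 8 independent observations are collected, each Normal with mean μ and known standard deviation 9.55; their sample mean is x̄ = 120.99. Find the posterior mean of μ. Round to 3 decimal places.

With known σ, the Normal prior is conjugate. Weight on the data is w = (n/σ²)/(n/σ² + 1/τ₀²) = 0.0877169/(0.0877169+0.00972577) = 0.90019.
Posterior mean = w·x̄ + (1−w)·μ₀ = 0.90019·120.99 + 0.099810·147.07 = 123.593.

Posterior mean ≈ 123.593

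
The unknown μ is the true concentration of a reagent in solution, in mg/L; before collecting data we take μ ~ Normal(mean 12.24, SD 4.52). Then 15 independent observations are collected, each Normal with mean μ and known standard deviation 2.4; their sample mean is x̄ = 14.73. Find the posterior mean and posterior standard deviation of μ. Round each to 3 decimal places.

Prior precision 1/τ₀² = 1/4.52² = 0.0489467; data precision n/σ² = 15/2.4² = 2.60417.
Posterior precision = 0.0489467 + 2.60417 = 2.65311, giving posterior SD = 1/√2.65311 = 0.614.
Posterior mean = (0.0489467·12.24 + 2.60417·14.73) / 2.65311 = 14.684.

Posterior mean ≈ 14.684; posterior SD ≈ 0.614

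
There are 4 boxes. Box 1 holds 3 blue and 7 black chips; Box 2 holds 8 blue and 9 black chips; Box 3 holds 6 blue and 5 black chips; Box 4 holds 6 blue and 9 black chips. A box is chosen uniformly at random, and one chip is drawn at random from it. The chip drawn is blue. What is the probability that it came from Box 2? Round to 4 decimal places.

Tabulate prior·likelihood by source: [1] prior 0.25, lik 0.3, product 0.07500; [2] prior 0.25, lik 0.4706, product 0.1176; [3] prior 0.25, lik 0.5455, product 0.1364; [4] prior 0.25, lik 0.4, product 0.1000.
Normalizing constant = 0.42901; the posterior for Box 2 is its product over the sum, 0.1176/0.42901 = 0.2742.

Posterior probability ≈ 0.2742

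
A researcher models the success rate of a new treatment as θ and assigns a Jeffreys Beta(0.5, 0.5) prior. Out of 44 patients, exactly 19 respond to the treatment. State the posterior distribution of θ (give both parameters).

Posterior: Beta(19.5, 25.5)

Observing 19 successes and 25 failures updates Beta(0.5, 0.5) by adding the success and failure counts to the two shape parameters: α = 0.5+19 = 19.5, β = 0.5+25 = 25.5.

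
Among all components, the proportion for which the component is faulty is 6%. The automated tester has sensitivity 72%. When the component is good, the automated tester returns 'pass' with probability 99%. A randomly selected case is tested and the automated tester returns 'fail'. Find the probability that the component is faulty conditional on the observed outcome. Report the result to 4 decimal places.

Write H for 'the component is faulty'. Prior odds H:¬H = 0.06/0.94 = 0.063830. For the 'fail' outcome, the likelihood ratio is 0.72/0.01 = 72.000.
Posterior odds = 0.063830 × 72.000 = 4.5957, so P(H|E) = 4.5957/(1+4.5957) = 0.8213.

P(H | E) ≈ 0.8213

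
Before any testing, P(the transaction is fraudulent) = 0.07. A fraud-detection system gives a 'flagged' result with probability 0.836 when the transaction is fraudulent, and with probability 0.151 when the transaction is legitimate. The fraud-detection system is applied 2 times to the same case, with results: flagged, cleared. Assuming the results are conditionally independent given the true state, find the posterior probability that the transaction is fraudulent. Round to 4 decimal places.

Posterior P(H) ≈ 0.0745

Let H be the event that the transaction is fraudulent; start with P(H) = 0.07. P('flagged'|H) = 0.836, P('flagged'|¬H) = 0.151.
Update on result 1 ('flagged'): P(H) ← 0.836·0.0700 / (0.836·0.0700 + 0.151·0.9300) = 0.058520/0.19895 = 0.2941.
Update on result 2 ('cleared'): P(H) ← 0.164·0.2941 / (0.164·0.2941 + 0.849·0.7059) = 0.048240/0.64751 = 0.0745.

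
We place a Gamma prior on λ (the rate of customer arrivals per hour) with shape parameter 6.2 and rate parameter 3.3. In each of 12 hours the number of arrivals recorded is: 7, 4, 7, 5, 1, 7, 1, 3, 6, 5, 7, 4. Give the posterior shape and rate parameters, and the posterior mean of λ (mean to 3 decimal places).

Posterior: Gamma(shape=63.2, rate=15.3); mean ≈ 4.131

The Poisson likelihood adds the total count to the shape and the number of exposure periods to the rate. Here ∑xᵢ = 57 and n = 12, so shape 6.2→63.2 and rate 3.3→15.3.
E[λ | data] = 63.2/15.3 = 4.131.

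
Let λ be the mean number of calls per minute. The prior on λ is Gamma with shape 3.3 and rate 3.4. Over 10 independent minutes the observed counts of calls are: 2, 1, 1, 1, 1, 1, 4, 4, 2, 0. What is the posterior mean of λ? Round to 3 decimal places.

Posterior mean ≈ 1.515

The Poisson likelihood adds the total count to the shape and the number of exposure periods to the rate. Here ∑xᵢ = 17 and n = 10, so shape 3.3→20.3 and rate 3.4→13.4.
Posterior mean = shape/rate = 20.3/13.4 = 1.515.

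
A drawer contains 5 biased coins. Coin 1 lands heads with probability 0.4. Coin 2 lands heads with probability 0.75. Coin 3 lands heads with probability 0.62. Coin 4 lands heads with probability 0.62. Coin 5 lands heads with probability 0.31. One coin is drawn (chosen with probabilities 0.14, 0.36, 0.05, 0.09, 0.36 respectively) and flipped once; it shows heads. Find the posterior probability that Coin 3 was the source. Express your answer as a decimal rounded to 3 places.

P(heads|C1) = 0.4; P(heads|C2) = 0.75; P(heads|C3) = 0.62; P(heads|C4) = 0.62; P(heads|C5) = 0.31.
Prior × likelihood for each source: 0.14·0.4=0.05600, 0.36·0.75=0.2700, 0.05·0.62=0.03100, 0.09·0.62=0.05580, 0.36·0.31=0.1116. Summing gives P(heads) = 0.52440.
P(Coin 3 | heads) = 0.03100 / 0.52440 = 0.059.

Posterior probability ≈ 0.059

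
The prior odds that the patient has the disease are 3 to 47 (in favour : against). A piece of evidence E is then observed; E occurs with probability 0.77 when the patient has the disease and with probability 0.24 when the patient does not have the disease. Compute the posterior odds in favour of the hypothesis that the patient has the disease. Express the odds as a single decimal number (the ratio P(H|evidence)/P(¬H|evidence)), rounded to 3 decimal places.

Posterior odds ≈ 0.205

Prior odds = 3/47 = 0.063830.
Likelihood ratio for E = 0.77/0.24 = 3.2083.
Posterior odds = prior odds × LR = 0.20479.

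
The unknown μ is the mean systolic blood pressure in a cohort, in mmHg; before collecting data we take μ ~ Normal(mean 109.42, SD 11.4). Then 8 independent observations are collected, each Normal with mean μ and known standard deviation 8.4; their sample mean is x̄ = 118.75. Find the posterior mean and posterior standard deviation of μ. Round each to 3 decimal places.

Prior precision 1/τ₀² = 1/11.4² = 0.00769468; data precision n/σ² = 8/8.4² = 0.113379.
Posterior precision = 0.00769468 + 0.113379 = 0.121073, giving posterior SD = 1/√0.121073 = 2.874.
Posterior mean = (0.00769468·109.42 + 0.113379·118.75) / 0.121073 = 118.157.

Posterior mean ≈ 118.157; posterior SD ≈ 2.874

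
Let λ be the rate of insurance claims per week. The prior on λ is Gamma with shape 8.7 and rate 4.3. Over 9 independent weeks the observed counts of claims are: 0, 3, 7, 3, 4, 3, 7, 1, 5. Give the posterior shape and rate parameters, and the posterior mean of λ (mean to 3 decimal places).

Total count ∑xᵢ = 33 over n = 9 weeks.
Gamma is conjugate to the Poisson likelihood: posterior is Gamma(shape = 8.7+33 = 41.7, rate = 4.3+9 = 13.3).
Posterior mean = shape/rate = 41.7/13.3 = 3.135.

Posterior: Gamma(shape=41.7, rate=13.3); mean ≈ 3.135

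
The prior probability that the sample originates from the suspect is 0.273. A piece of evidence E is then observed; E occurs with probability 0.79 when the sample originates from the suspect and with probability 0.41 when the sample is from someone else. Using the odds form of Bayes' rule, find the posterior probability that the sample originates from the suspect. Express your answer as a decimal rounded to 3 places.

Posterior probability ≈ 0.420

Prior odds = 0.273/(1−0.273) = 0.37552.
Likelihood ratio for E = 0.79/0.41 = 1.9268.
Posterior odds = prior odds × LR = 0.72355.
Posterior probability = odds/(1+odds) = 0.72355/1.7236 = 0.420.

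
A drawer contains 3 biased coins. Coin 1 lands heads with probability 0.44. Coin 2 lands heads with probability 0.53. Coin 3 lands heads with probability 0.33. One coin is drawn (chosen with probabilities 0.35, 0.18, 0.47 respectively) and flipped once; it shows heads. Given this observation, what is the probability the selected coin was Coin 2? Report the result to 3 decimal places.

Posterior probability ≈ 0.236

Tabulate prior·likelihood by source: [1] prior 0.35, lik 0.44, product 0.1540; [2] prior 0.18, lik 0.53, product 0.09540; [3] prior 0.47, lik 0.33, product 0.1551.
Normalizing constant = 0.40450; the posterior for Coin 2 is its product over the sum, 0.09540/0.40450 = 0.236.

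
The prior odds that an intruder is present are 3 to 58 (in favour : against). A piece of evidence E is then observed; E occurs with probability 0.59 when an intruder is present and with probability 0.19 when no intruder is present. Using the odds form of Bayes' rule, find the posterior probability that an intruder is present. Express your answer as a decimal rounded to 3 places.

Prior odds = 3/58 = 0.051724.
Likelihood ratio for E = 0.59/0.19 = 3.1053.
Posterior odds = prior odds × LR = 0.16062.
Posterior probability = odds/(1+odds) = 0.16062/1.1606 = 0.138.

Posterior probability ≈ 0.138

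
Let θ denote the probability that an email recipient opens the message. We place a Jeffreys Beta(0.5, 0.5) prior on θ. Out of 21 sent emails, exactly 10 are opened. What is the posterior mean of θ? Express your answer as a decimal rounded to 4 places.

Observing 10 successes and 11 failures updates Beta(0.5, 0.5) by adding the success and failure counts to the two shape parameters: α = 0.5+10 = 10.5, β = 0.5+11 = 11.5.
Posterior mean = α/(α+β) = 10.5/22 = 0.4773.

Posterior mean ≈ 0.4773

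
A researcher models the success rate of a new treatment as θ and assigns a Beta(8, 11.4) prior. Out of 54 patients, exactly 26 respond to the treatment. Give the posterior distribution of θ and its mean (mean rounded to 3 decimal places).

Posterior: Beta(34, 39.4); mean ≈ 0.463

Observing 26 successes and 28 failures updates Beta(8, 11.4) by adding the success and failure counts to the two shape parameters: α = 8+26 = 34, β = 11.4+28 = 39.4.
Posterior mean = α/(α+β) = 34/73.4 = 0.463.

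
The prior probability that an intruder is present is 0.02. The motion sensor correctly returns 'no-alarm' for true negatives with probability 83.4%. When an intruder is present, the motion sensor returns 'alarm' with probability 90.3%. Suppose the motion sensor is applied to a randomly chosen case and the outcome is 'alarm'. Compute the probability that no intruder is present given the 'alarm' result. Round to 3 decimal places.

Let H be the event that an intruder is present. P(H) = 0.02, so P(¬H) = 0.98. With E the 'alarm' result, P(E|H) = 0.903 and P(E|¬H) = 0.166.
P(E) = 0.903·0.02 + 0.166·0.98 = 0.018060 + 0.16268 = 0.18074.
By Bayes' theorem, P(H|E) = 0.018060 / 0.18074 = 0.100. Hence P(¬H|E) = 1 − 0.100 = 0.900.

P(¬H | E) ≈ 0.900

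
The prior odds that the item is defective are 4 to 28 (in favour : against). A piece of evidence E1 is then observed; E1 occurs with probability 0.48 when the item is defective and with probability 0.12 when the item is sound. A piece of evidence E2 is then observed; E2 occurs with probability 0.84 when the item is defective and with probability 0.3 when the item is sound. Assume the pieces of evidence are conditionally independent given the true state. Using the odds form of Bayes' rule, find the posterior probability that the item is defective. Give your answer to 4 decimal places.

Posterior probability ≈ 0.6154

Prior odds = 4/28 = 0.14286. In log-odds, ln(0.14286) = -1.9459.
Add log likelihood ratios: ln(4.0000) + ln(2.8000) = 2.4159.
Posterior log-odds = 0.47000, so posterior odds = exp(0.47000) = 1.6000. Converting, P(H|E) = 1.6000/2.6000 = 0.6154.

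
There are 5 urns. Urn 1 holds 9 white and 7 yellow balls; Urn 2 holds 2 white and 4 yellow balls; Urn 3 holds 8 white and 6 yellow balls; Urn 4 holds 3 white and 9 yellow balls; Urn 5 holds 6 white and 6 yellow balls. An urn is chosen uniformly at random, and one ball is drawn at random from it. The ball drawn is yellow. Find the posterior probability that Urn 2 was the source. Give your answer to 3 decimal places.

Posterior probability ≈ 0.240

P(yellow|Urn 1) = 0.4375; P(yellow|Urn 2) = 0.6667; P(yellow|Urn 3) = 0.4286; P(yellow|Urn 4) = 0.75; P(yellow|Urn 5) = 0.5.
Prior × likelihood for each source: 0.2·0.4375=0.08750, 0.2·0.6667=0.1333, 0.2·0.4286=0.08571, 0.2·0.75=0.1500, 0.2·0.5=0.1000. Summing gives P(yellow) = 0.55655.
P(Urn 2 | yellow) = 0.1333 / 0.55655 = 0.240.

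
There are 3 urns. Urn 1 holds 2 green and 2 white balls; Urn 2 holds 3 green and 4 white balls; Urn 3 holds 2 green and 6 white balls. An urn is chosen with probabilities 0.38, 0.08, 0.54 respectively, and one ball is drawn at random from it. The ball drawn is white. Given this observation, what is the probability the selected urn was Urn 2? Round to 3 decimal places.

P(white|Urn 1) = 0.5; P(white|Urn 2) = 0.5714; P(white|Urn 3) = 0.75.
Prior × likelihood for each source: 0.38·0.5=0.1900, 0.08·0.5714=0.04571, 0.54·0.75=0.4050. Summing gives P(white) = 0.64071.
P(Urn 2 | white) = 0.04571 / 0.64071 = 0.071.

Posterior probability ≈ 0.071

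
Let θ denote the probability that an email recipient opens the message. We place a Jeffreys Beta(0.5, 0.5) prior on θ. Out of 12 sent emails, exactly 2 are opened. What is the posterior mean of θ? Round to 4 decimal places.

The binomial likelihood is conjugate to the Beta prior: with 2 successes and 10 failures, the posterior is Beta(0.5+2, 0.5+10) = Beta(2.5, 10.5).
Posterior mean = α/(α+β) = 2.5/13 = 0.1923.

Posterior mean ≈ 0.1923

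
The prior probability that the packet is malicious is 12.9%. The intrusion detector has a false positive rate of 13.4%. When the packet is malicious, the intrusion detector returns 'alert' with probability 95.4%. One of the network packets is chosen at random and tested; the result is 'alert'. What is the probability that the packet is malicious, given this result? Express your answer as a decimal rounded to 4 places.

Let H be the event that the packet is malicious. P(H) = 0.129, so P(¬H) = 0.871. With E the 'alert' result, P(E|H) = 0.954 and P(E|¬H) = 0.134.
P(E) = 0.954·0.129 + 0.134·0.871 = 0.12307 + 0.11671 = 0.23978.
By Bayes' theorem, P(H|E) = 0.12307 / 0.23978 = 0.5132.

P(H | E) ≈ 0.5132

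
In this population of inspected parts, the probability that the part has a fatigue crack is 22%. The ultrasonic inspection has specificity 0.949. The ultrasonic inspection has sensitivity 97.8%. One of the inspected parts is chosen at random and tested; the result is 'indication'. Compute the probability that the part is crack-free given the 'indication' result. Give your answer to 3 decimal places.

P(¬H | E) ≈ 0.156

Write H for 'the part has a fatigue crack'. Prior odds H:¬H = 0.22/0.78 = 0.28205. For the 'indication' outcome, the likelihood ratio is 0.978/0.051 = 19.176.
Posterior odds = 0.28205 × 19.176 = 5.4087, so P(H|E) = 5.4087/(1+5.4087) = 0.844. Then P(¬H|E) = 1 − 0.844 = 0.156.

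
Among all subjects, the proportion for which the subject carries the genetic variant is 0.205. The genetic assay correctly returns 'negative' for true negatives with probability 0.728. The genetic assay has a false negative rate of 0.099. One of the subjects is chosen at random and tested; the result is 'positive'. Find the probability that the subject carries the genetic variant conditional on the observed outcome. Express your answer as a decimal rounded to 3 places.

Let H be the event that the subject carries the genetic variant. P(H) = 0.205, so P(¬H) = 0.795. With E the 'positive' result, P(E|H) = 0.901 and P(E|¬H) = 0.272.
P(E) = 0.901·0.205 + 0.272·0.795 = 0.18470 + 0.21624 = 0.40094.
By Bayes' theorem, P(H|E) = 0.18470 / 0.40094 = 0.461.

P(H | E) ≈ 0.461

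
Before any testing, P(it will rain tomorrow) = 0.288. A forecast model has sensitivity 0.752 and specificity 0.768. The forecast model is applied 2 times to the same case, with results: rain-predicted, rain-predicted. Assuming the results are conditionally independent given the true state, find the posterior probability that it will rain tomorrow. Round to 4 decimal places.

With H the event that it will rain tomorrow, the joint likelihood of the observed sequence is P(data|H) = 0.752·0.752 = 0.56550 and P(data|¬H) = 0.232·0.232 = 0.053824.
Bayes: P(H|data) = 0.288·0.56550 / (0.288·0.56550 + 0.712·0.053824) = 0.16287/0.20119 = 0.8095.

Posterior P(H) ≈ 0.8095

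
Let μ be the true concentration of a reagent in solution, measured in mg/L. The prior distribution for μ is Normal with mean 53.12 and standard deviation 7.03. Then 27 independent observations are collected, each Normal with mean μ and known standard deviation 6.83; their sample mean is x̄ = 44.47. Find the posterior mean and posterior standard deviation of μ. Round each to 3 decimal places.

Posterior mean ≈ 44.762; posterior SD ≈ 1.292

With known σ, the Normal prior is conjugate. Weight on the data is w = (n/σ²)/(n/σ² + 1/τ₀²) = 0.578792/(0.578792+0.0202344) = 0.96622.
Posterior mean = w·x̄ + (1−w)·μ₀ = 0.96622·44.47 + 0.033779·53.12 = 44.762. Posterior variance = 1/(0.578792+0.0202344) = 1.66938, so SD = 1.292.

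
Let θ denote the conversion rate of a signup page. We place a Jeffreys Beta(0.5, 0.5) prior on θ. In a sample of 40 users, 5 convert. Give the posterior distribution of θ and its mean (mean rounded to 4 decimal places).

Posterior: Beta(5.5, 35.5); mean ≈ 0.1341

The binomial likelihood is conjugate to the Beta prior: with 5 successes and 35 failures, the posterior is Beta(0.5+5, 0.5+35) = Beta(5.5, 35.5).
Posterior mean = α/(α+β) = 5.5/41 = 0.1341.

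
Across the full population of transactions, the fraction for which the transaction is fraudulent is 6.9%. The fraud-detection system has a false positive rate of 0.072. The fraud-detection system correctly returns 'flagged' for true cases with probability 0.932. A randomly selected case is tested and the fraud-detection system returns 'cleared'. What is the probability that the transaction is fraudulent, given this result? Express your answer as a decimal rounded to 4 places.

P(H | E) ≈ 0.0054

Write H for 'the transaction is fraudulent'. Prior odds H:¬H = 0.069/0.931 = 0.074114. For the 'cleared' outcome, the likelihood ratio is 0.068/0.928 = 0.073276.
Posterior odds = 0.074114 × 0.073276 = 0.0054308, so P(H|E) = 0.0054308/(1+0.0054308) = 0.0054.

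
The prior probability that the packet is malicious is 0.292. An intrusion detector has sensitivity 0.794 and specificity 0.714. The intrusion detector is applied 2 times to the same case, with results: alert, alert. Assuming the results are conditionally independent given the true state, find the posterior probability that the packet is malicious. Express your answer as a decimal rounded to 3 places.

With H the event that the packet is malicious, the joint likelihood of the observed sequence is P(data|H) = 0.794·0.794 = 0.63044 and P(data|¬H) = 0.286·0.286 = 0.081796.
Bayes: P(H|data) = 0.292·0.63044 / (0.292·0.63044 + 0.708·0.081796) = 0.18409/0.24200 = 0.7607.

Posterior P(H) ≈ 0.761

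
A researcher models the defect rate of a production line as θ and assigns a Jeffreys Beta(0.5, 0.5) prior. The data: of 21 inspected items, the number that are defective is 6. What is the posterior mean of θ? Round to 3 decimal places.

Observing 6 successes and 15 failures updates Beta(0.5, 0.5) by adding the success and failure counts to the two shape parameters: α = 0.5+6 = 6.5, β = 0.5+15 = 15.5.
Posterior mean = α/(α+β) = 6.5/22 = 0.295.

Posterior mean ≈ 0.295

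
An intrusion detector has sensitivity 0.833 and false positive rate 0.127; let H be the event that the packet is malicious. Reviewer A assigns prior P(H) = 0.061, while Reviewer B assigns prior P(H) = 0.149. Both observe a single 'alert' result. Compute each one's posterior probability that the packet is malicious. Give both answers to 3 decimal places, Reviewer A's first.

Reviewer A: 0.299; Reviewer B: 0.535

P('+'|H) = 0.833, P('+'|¬H) = 0.127.
Reviewer A: numerator 0.833·0.061 = 0.050813; evidence = 0.050813+0.127·0.939 = 0.17007; posterior = 0.299.
Reviewer B: numerator 0.833·0.149 = 0.12412; evidence = 0.12412+0.127·0.851 = 0.23219; posterior = 0.535.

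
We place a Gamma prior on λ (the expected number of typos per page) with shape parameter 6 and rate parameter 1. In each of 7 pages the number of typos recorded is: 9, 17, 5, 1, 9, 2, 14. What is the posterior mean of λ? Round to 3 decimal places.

Posterior mean ≈ 7.875

Total count ∑xᵢ = 57 over n = 7 pages.
Gamma is conjugate to the Poisson likelihood: posterior is Gamma(shape = 6+57 = 63, rate = 1+7 = 8).
E[λ | data] = 63/8 = 7.875.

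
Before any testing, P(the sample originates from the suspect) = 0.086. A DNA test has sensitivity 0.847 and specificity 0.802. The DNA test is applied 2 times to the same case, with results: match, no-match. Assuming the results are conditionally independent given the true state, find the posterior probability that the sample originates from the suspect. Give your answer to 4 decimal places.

Posterior P(H) ≈ 0.0713

With H the event that the sample originates from the suspect, the joint likelihood of the observed sequence is P(data|H) = 0.847·0.153 = 0.12959 and P(data|¬H) = 0.198·0.802 = 0.15880.
Bayes: P(H|data) = 0.086·0.12959 / (0.086·0.12959 + 0.914·0.15880) = 0.011145/0.15628 = 0.0713.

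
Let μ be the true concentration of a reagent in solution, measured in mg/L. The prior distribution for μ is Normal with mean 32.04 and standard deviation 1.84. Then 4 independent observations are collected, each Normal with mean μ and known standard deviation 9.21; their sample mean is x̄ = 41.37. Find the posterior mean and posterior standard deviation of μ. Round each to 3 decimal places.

With known σ, the Normal prior is conjugate. Weight on the data is w = (n/σ²)/(n/σ² + 1/τ₀²) = 0.0471564/(0.0471564+0.295369) = 0.13767.
Posterior mean = w·x̄ + (1−w)·μ₀ = 0.13767·41.37 + 0.86233·32.04 = 33.324. Posterior variance = 1/(0.0471564+0.295369) = 2.91949, so SD = 1.709.

Posterior mean ≈ 33.324; posterior SD ≈ 1.709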